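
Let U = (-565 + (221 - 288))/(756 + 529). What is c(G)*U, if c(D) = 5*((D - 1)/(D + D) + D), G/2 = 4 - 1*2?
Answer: -2765/257 ≈ -10.759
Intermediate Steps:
G = 4 (G = 2*(4 - 1*2) = 2*(4 - 2) = 2*2 = 4)
c(D) = 5*D + 5*(-1 + D)/(2*D) (c(D) = 5*((-1 + D)/((2*D)) + D) = 5*((-1 + D)*(1/(2*D)) + D) = 5*((-1 + D)/(2*D) + D) = 5*(D + (-1 + D)/(2*D)) = 5*D + 5*(-1 + D)/(2*D))
U = -632/1285 (U = (-565 - 67)/1285 = -632*1/1285 = -632/1285 ≈ -0.49183)
c(G)*U = (5/2 + 5*4 - 5/2/4)*(-632/1285) = (5/2 + 20 - 5/2*¼)*(-632/1285) = (5/2 + 20 - 5/8)*(-632/1285) = (175/8)*(-632/1285) = -2765/257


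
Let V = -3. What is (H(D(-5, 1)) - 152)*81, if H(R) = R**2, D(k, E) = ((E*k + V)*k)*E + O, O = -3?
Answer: 98577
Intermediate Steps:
D(k, E) = -3 + E*k*(-3 + E*k) (D(k, E) = ((E*k - 3)*k)*E - 3 = ((-3 + E*k)*k)*E - 3 = (k*(-3 + E*k))*E - 3 = E*k*(-3 + E*k) - 3 = -3 + E*k*(-3 + E*k))
(H(D(-5, 1)) - 152)*81 = ((-3 + 1**2*(-5)**2 - 3*1*(-5))**2 - 152)*81 = ((-3 + 1*25 + 15)**2 - 152)*81 = ((-3 + 25 + 15)**2 - 152)*81 = (37**2 - 152)*81 = (1369 - 152)*81 = 1217*81 = 98577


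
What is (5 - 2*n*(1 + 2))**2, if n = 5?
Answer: 625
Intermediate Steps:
(5 - 2*n*(1 + 2))**2 = (5 - 10*(1 + 2))**2 = (5 - 10*3)**2 = (5 - 2*15)**2 = (5 - 30)**2 = (-25)**2 = 625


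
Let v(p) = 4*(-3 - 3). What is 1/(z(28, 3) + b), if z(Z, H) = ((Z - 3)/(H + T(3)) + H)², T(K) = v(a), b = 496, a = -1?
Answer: 441/220180 ≈ 0.0020029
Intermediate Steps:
v(p) = -24 (v(p) = 4*(-6) = -24)
T(K) = -24
z(Z, H) = (H + (-3 + Z)/(-24 + H))² (z(Z, H) = ((Z - 3)/(H - 24) + H)² = ((-3 + Z)/(-24 + H) + H)² = (H + (-3 + Z)/(-24 + H))²)
1/(z(28, 3) + b) = 1/((-3 + 28 + 3² - 24*3)²/(-24 + 3)² + 496) = 1/((-3 + 28 + 9 - 72)²/(-21)² + 496) = 1/((1/441)*(-38)² + 496) = 1/((1/441)*1444 + 496) = 1/(1444/441 + 496) = 1/(220180/441) = 441/220180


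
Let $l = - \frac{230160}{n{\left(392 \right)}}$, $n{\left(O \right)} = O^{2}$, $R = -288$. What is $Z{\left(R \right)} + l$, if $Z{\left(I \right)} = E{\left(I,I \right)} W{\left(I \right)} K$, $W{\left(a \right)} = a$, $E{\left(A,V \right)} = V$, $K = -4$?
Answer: $- \frac{455198727}{1372} \approx -3.3178 \cdot 10^{5}$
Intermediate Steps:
$Z{\left(I \right)} = - 4 I^{2}$ ($Z{\left(I \right)} = I I \left(-4\right) = I^{2} \left(-4\right) = - 4 I^{2}$)
$l = - \frac{2055}{1372}$ ($l = - \frac{230160}{392^{2}} = - \frac{230160}{153664} = \left(-230160\right) \frac{1}{153664} = - \frac{2055}{1372} \approx -1.4978$)
$Z{\left(R \right)} + l = - 4 \left(-288\right)^{2} - \frac{2055}{1372} = \left(-4\right) 82944 - \frac{2055}{1372} = -331776 - \frac{2055}{1372} = - \frac{455198727}{1372}$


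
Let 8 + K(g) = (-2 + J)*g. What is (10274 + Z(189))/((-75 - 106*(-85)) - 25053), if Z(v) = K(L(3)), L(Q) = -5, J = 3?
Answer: -10261/16118 ≈ -0.63662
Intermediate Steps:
K(g) = -8 + g (K(g) = -8 + (-2 + 3)*g = -8 + 1*g = -8 + g)
Z(v) = -13 (Z(v) = -8 - 5 = -13)
(10274 + Z(189))/((-75 - 106*(-85)) - 25053) = (10274 - 13)/((-75 - 106*(-85)) - 25053) = 10261/((-75 + 9010) - 25053) = 10261/(8935 - 25053) = 10261/(-16118) = 10261*(-1/16118) = -10261/16118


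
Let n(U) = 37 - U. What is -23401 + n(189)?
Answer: -23553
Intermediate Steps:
-23401 + n(189) = -23401 + (37 - 1*189) = -23401 + (37 - 189) = -23401 - 152 = -23553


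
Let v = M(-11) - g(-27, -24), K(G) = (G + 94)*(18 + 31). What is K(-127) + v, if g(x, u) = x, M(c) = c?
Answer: -1601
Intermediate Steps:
K(G) = 4606 + 49*G (K(G) = (94 + G)*49 = 4606 + 49*G)
v = 16 (v = -11 - 1*(-27) = -11 + 27 = 16)
K(-127) + v = (4606 + 49*(-127)) + 16 = (4606 - 6223) + 16 = -1617 + 16 = -1601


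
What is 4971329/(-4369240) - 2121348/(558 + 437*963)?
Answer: -3787847297167/613716558120 ≈ -6.1720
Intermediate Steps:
4971329/(-4369240) - 2121348/(558 + 437*963) = 4971329*(-1/4369240) - 2121348/(558 + 420831) = -4971329/4369240 - 2121348/421389 = -4971329/4369240 - 2121348*1/421389 = -4971329/4369240 - 707116/140463 = -3787847297167/613716558120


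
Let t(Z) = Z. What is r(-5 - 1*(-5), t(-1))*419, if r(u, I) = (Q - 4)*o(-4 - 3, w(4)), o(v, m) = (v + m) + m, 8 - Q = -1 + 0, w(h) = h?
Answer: 2095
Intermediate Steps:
Q = 9 (Q = 8 - (-1 + 0) = 8 - 1*(-1) = 8 + 1 = 9)
o(v, m) = v + 2*m (o(v, m) = (m + v) + m = v + 2*m)
r(u, I) = 5 (r(u, I) = (9 - 4)*((-4 - 3) + 2*4) = 5*(-7 + 8) = 5*1 = 5)
r(-5 - 1*(-5), t(-1))*419 = 5*419 = 2095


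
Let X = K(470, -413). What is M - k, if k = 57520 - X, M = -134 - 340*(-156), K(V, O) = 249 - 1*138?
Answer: -4503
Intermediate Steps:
K(V, O) = 111 (K(V, O) = 249 - 138 = 111)
X = 111
M = 52906 (M = -134 + 53040 = 52906)
k = 57409 (k = 57520 - 1*111 = 57520 - 111 = 57409)
M - k = 52906 - 1*57409 = 52906 - 57409 = -4503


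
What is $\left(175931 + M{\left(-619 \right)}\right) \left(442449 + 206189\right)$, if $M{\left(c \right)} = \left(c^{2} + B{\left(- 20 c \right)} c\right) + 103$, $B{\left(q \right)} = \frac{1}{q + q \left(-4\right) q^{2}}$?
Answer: $\frac{2223652645178961220219}{6130575990} \approx 3.6272 \cdot 10^{11}$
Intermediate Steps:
$B{\left(q \right)} = \frac{1}{q - 4 q^{3}}$ ($B{\left(q \right)} = \frac{1}{q + - 4 q q^{2}} = \frac{1}{q - 4 q^{3}}$)
$M{\left(c \right)} = 103 + c^{2} - \frac{c}{- 32000 c^{3} + 20 c}$ ($M{\left(c \right)} = \left(c^{2} + - \frac{1}{- \left(-20\right) c + 4 \left(- 20 c\right)^{3}} c\right) + 103 = \left(c^{2} + - \frac{1}{20 c + 4 \left(- 8000 c^{3}\right)} c\right) + 103 = \left(c^{2} + - \frac{1}{20 c - 32000 c^{3}} c\right) + 103 = \left(c^{2} + - \frac{1}{- 32000 c^{3} + 20 c} c\right) + 103 = \left(c^{2} - \frac{c}{- 32000 c^{3} + 20 c}\right) + 103 = 103 + c^{2} - \frac{c}{- 32000 c^{3} + 20 c}$)
$\left(175931 + M{\left(-619 \right)}\right) \left(442449 + 206189\right) = \left(175931 + \frac{-2059 + 32000 \left(-619\right)^{4} + 3295980 \left(-619\right)^{2}}{20 \left(-1 + 1600 \left(-619\right)^{2}\right)}\right) \left(442449 + 206189\right) = \left(175931 + \frac{-2059 + 32000 \cdot 146812351921 + 3295980 \cdot 383161}{20 \left(-1 + 1600 \cdot 383161\right)}\right) 648638 = \left(175931 + \frac{-2059 + 4697995261472000 + 1262890992780}{20 \left(-1 + 613057600\right)}\right) 648638 = \left(175931 + \frac{1}{20} \cdot \frac{1}{613057599} \cdot 4699258152462721\right) 648638 = \left(175931 + \frac{4699258152462721}{12261151980}\right) 648638 = \frac{6856374881456101}{12261151980} \cdot 648638 = \frac{2223652645178961220219}{6130575990}$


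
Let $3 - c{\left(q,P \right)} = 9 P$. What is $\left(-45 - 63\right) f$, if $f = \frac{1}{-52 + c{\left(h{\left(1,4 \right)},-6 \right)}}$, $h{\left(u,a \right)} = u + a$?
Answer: $- \frac{108}{5} \approx -21.6$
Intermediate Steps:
$h{\left(u,a \right)} = a + u$
$c{\left(q,P \right)} = 3 - 9 P$
$f = \frac{1}{5}$ ($f = \frac{1}{-52 + \left(3 - -54\right)} = \frac{1}{-52 + \left(3 + 54\right)} = \frac{1}{-52 + 57} = \frac{1}{5} \approx 0.2$)
$\left(-45 - 63\right) f = \left(-45 - 63\right) \frac{1}{5} = \left(-108\right) \frac{1}{5} = - \frac{108}{5}$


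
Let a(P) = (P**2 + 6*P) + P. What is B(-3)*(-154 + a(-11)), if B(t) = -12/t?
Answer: -440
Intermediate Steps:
a(P) = P**2 + 7*P
B(-3)*(-154 + a(-11)) = (-12/(-3))*(-154 - 11*(7 - 11)) = (-12*(-1/3))*(-154 - 11*(-4)) = 4*(-154 + 44) = 4*(-110) = -440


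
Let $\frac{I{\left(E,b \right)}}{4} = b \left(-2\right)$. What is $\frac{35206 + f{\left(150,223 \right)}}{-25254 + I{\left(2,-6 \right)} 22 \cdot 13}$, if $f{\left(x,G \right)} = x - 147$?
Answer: $- \frac{35209}{11526} \approx -3.0547$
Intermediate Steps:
$I{\left(E,b \right)} = - 8 b$ ($I{\left(E,b \right)} = 4 b \left(-2\right) = 4 \left(- 2 b\right) = - 8 b$)
$f{\left(x,G \right)} = -147 + x$
$\frac{35206 + f{\left(150,223 \right)}}{-25254 + I{\left(2,-6 \right)} 22 \cdot 13} = \frac{35206 + \left(-147 + 150\right)}{-25254 + \left(-8\right) \left(-6\right) 22 \cdot 13} = \frac{35206 + 3}{-25254 + 48 \cdot 22 \cdot 13} = \frac{35209}{-25254 + 1056 \cdot 13} = \frac{35209}{-25254 + 13728} = \frac{35209}{-11526} = 35209 \left(- \frac{1}{11526}\right) = - \frac{35209}{11526}$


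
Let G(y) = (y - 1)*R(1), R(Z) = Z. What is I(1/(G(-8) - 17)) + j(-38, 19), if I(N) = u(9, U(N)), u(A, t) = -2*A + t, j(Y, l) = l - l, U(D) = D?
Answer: -469/26 ≈ -18.038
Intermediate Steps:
G(y) = -1 + y (G(y) = (y - 1)*1 = (-1 + y)*1 = -1 + y)
j(Y, l) = 0
u(A, t) = t - 2*A
I(N) = -18 + N (I(N) = N - 2*9 = N - 18 = -18 + N)
I(1/(G(-8) - 17)) + j(-38, 19) = (-18 + 1/((-1 - 8) - 17)) + 0 = (-18 + 1/(-9 - 17)) + 0 = (-18 + 1/(-26)) + 0 = (-18 - 1/26) + 0 = -469/26 + 0 = -469/26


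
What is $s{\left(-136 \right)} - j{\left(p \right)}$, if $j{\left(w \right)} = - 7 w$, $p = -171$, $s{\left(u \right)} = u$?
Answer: $-1333$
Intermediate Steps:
$s{\left(-136 \right)} - j{\left(p \right)} = -136 - \left(-7\right) \left(-171\right) = -136 - 1197 = -1333$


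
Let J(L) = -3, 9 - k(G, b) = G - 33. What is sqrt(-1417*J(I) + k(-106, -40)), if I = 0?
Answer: sqrt(4399) ≈ 66.325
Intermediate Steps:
k(G, b) = 42 - G (k(G, b) = 9 - (G - 33) = 9 - (-33 + G) = 9 + (33 - G) = 42 - G)
sqrt(-1417*J(I) + k(-106, -40)) = sqrt(-1417*(-3) + (42 - 1*(-106))) = sqrt(4251 + (42 + 106)) = sqrt(4251 + 148) = sqrt(4399)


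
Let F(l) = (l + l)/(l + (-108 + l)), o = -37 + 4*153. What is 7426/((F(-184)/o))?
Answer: 11046175/2 ≈ 5.5231e+6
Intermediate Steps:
o = 575 (o = -37 + 612 = 575)
F(l) = 2*l/(-108 + 2*l) (F(l) = (2*l)/(-108 + 2*l) = 2*l/(-108 + 2*l))
7426/((F(-184)/o)) = 7426/((-184/(-54 - 184)/575)) = 7426/((-184/(-238)*(1/575))) = 7426/((-184*(-1/238)*(1/575))) = 7426/(((92/119)*(1/575))) = 7426/(4/2975) = 7426*(2975/4) = 11046175/2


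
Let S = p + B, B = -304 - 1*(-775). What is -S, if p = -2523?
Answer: 2052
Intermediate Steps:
B = 471 (B = -304 + 775 = 471)
S = -2052 (S = -2523 + 471 = -2052)
-S = -1*(-2052) = 2052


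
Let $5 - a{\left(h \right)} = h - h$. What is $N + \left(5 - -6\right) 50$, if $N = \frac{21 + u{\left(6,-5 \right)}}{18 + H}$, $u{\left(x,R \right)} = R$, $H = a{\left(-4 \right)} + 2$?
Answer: $\frac{13766}{25} \approx 550.64$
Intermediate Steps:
$a{\left(h \right)} = 5$ ($a{\left(h \right)} = 5 - \left(h - h\right) = 5 - 0 = 5 + 0 = 5$)
$H = 7$ ($H = 5 + 2 = 7$)
$N = \frac{16}{25}$ ($N = \frac{21 - 5}{18 + 7} = \frac{16}{25} \approx 0.64$)
$N + \left(5 - -6\right) 50 = \frac{16}{25} + \left(5 - -6\right) 50 = \frac{16}{25} + \left(5 + 6\right) 50 = \frac{16}{25} + 11 \cdot 50 = \frac{16}{25} + 550 = \frac{13766}{25}$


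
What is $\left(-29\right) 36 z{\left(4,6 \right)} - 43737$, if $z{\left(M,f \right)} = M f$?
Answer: $-68793$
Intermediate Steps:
$\left(-29\right) 36 z{\left(4,6 \right)} - 43737 = \left(-29\right) 36 \cdot 4 \cdot 6 - 43737 = \left(-1044\right) 24 - 43737 = -25056 - 43737 = -68793$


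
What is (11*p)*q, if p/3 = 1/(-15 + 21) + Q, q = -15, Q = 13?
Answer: -13035/2 ≈ -6517.5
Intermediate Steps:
p = 79/2 (p = 3*(1/(-15 + 21) + 13) = 3*(1/6 + 13) = 3*(79/6) = 79/2 ≈ 39.500)
(11*p)*q = (11*(79/2))*(-15) = (869/2)*(-15) = -13035/2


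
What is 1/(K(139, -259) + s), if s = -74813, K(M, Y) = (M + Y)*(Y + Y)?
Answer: -1/12653 ≈ -7.9033e-5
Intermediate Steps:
K(M, Y) = 2*Y*(M + Y) (K(M, Y) = (M + Y)*(2*Y) = 2*Y*(M + Y))
1/(K(139, -259) + s) = 1/(2*(-259)*(139 - 259) - 74813) = 1/(2*(-259)*(-120) - 74813) = 1/(62160 - 74813) = 1/(-12653) = -1/12653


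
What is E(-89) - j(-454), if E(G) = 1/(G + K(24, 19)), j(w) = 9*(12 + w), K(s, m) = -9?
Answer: 389843/98 ≈ 3978.0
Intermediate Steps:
j(w) = 108 + 9*w
E(G) = 1/(-9 + G) (E(G) = 1/(G - 9) = 1/(-9 + G))
E(-89) - j(-454) = 1/(-9 - 89) - (108 + 9*(-454)) = 1/(-98) - (108 - 4086) = -1/98 - 1*(-3978) = -1/98 + 3978 = 389843/98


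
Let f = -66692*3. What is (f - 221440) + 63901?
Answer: -357615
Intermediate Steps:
f = -200076
(f - 221440) + 63901 = (-200076 - 221440) + 63901 = -421516 + 63901 = -357615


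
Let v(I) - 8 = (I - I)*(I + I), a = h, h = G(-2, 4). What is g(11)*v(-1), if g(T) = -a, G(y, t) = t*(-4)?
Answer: 128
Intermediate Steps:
G(y, t) = -4*t
h = -16 (h = -4*4 = -16)
a = -16
g(T) = 16 (g(T) = -1*(-16) = 16)
v(I) = 8 (v(I) = 8 + (I - I)*(I + I) = 8 + 0*(2*I) = 8 + 0 = 8)
g(11)*v(-1) = 16*8 = 128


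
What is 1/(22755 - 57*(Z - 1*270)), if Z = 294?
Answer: 1/21387 ≈ 4.6757e-5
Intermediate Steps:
1/(22755 - 57*(Z - 1*270)) = 1/(22755 - 57*(294 - 1*270)) = 1/(22755 - 57*(294 - 270)) = 1/(22755 - 57*24) = 1/(22755 - 1368) = 1/21387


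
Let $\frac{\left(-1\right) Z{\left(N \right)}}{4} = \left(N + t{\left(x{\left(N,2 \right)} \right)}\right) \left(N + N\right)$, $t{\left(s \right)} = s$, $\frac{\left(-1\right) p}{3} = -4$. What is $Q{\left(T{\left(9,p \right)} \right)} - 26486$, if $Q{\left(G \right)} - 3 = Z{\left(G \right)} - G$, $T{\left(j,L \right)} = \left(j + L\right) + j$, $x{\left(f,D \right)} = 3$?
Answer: $-34433$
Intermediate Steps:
$p = 12$ ($p = \left(-3\right) \left(-4\right) = 12$)
$T{\left(j,L \right)} = L + 2 j$ ($T{\left(j,L \right)} = \left(L + j\right) + j = L + 2 j$)
$Z{\left(N \right)} = - 8 N \left(3 + N\right)$ ($Z{\left(N \right)} = - 4 \left(N + 3\right) \left(N + N\right) = - 4 \left(3 + N\right) 2 N = - 4 \cdot 2 N \left(3 + N\right) = - 8 N \left(3 + N\right)$)
$Q{\left(G \right)} = 3 - G - 8 G \left(3 + G\right)$ ($Q{\left(G \right)} = 3 - \left(G + 8 G \left(3 + G\right)\right) = 3 - G - 8 G \left(3 + G\right)$)
$Q{\left(T{\left(9,p \right)} \right)} - 26486 = \left(3 - \left(12 + 2 \cdot 9\right) - 8 \left(12 + 2 \cdot 9\right) \left(3 + \left(12 + 2 \cdot 9\right)\right)\right) - 26486 = \left(3 - \left(12 + 18\right) - 8 \left(12 + 18\right) \left(3 + \left(12 + 18\right)\right)\right) - 26486 = \left(3 - 30 - 240 \left(3 + 30\right)\right) - 26486 = \left(3 - 30 - 240 \cdot 33\right) - 26486 = \left(3 - 30 - 7920\right) - 26486 = -7947 - 26486 = -34433$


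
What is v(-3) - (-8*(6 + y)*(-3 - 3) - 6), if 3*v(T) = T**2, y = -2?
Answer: -183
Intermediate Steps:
v(T) = T**2/3
v(-3) - (-8*(6 + y)*(-3 - 3) - 6) = (1/3)*(-3)**2 - (-8*(6 - 2)*(-3 - 3) - 6) = (1/3)*9 - (-32*(-6) - 6) = 3 - (-8*(-24) - 6) = 3 - (192 - 6) = 3 - 1*186 = 3 - 186 = -183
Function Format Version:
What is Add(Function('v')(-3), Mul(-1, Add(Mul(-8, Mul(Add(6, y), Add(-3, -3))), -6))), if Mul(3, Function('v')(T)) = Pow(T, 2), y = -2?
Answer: -183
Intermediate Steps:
Function('v')(T) = Mul(Rational(1, 3), Pow(T, 2))
Add(Function('v')(-3), Mul(-1, Add(Mul(-8, Mul(Add(6, y), Add(-3, -3))), -6))) = Add(Mul(Rational(1, 3), Pow(-3, 2)), Mul(-1, Add(Mul(-8, Mul(Add(6, -2), Add(-3, -3))), -6))) = Add(Mul(Rational(1, 3), 9), Mul(-1, Add(Mul(-8, Mul(4, -6)), -6))) = Add(3, Mul(-1, Add(Mul(-8, -24), -6))) = Add(3, Mul(-1, Add(192, -6))) = Add(3, Mul(-1, 186)) = Add(3, -186) = -183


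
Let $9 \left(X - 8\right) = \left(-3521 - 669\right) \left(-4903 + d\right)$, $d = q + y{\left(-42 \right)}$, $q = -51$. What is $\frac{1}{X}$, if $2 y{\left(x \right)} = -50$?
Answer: $\frac{9}{20862082} \approx 4.314 \cdot 10^{-7}$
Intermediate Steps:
$y{\left(x \right)} = -25$ ($y{\left(x \right)} = \frac{1}{2} \left(-50\right) = -25$)
$d = -76$ ($d = -51 - 25 = -76$)
$X = \frac{20862082}{9}$ ($X = 8 + \frac{\left(-3521 - 669\right) \left(-4903 - 76\right)}{9} = 8 + \frac{\left(-4190\right) \left(-4979\right)}{9} = 8 + \frac{1}{9} \cdot 20862010 = 8 + \frac{20862010}{9} = \frac{20862082}{9} \approx 2.318 \cdot 10^{6}$)
$\frac{1}{X} = \frac{1}{\frac{20862082}{9}} = \frac{9}{20862082}$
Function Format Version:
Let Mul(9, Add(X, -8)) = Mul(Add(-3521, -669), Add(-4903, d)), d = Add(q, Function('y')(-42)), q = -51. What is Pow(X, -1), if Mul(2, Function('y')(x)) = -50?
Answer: Rational(9, 20862082) ≈ 4.3140e-7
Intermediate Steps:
Function('y')(x) = -25 (Function('y')(x) = Mul(Rational(1, 2), -50) = -25)
d = -76 (d = Add(-51, -25) = -76)
X = Rational(20862082, 9) (X = Add(8, Mul(Rational(1, 9), Mul(Add(-3521, -669), Add(-4903, -76)))) = Add(8, Mul(Rational(1, 9), Mul(-4190, -4979))) = Add(8, Mul(Rational(1, 9), 20862010)) = Add(8, Rational(20862010, 9)) = Rational(20862082, 9) ≈ 2.3180e+6)
Pow(X, -1) = Pow(Rational(20862082, 9), -1) = Rational(9, 20862082)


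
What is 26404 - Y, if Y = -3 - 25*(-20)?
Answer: 25907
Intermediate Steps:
Y = 497 (Y = -3 + 500 = 497)
26404 - Y = 26404 - 1*497 = 26404 - 497 = 25907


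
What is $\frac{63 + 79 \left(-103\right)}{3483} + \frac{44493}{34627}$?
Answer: $- \frac{124609279}{120605841} \approx -1.0332$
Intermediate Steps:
$\frac{63 + 79 \left(-103\right)}{3483} + \frac{44493}{34627} = \left(63 - 8137\right) \frac{1}{3483} + 44493 \cdot \frac{1}{34627} = \left(-8074\right) \frac{1}{3483} + \frac{44493}{34627} = - \frac{8074}{3483} + \frac{44493}{34627} = - \frac{124609279}{120605841}$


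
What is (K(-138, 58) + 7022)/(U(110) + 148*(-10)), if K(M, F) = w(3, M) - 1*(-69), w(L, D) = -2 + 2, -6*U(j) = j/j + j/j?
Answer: -21273/4441 ≈ -4.7901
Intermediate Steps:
U(j) = -1/3 (U(j) = -(j/j + j/j)/6 = -(1 + 1)/6 = -1/6*2 = -1/3)
w(L, D) = 0
K(M, F) = 69 (K(M, F) = 0 - 1*(-69) = 0 + 69 = 69)
(K(-138, 58) + 7022)/(U(110) + 148*(-10)) = (69 + 7022)/(-1/3 + 148*(-10)) = 7091/(-1/3 - 1480) = 7091/(-4441/3) = 7091*(-3/4441) = -21273/4441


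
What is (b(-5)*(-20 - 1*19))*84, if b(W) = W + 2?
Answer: 9828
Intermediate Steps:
b(W) = 2 + W
(b(-5)*(-20 - 1*19))*84 = ((2 - 5)*(-20 - 1*19))*84 = -3*(-20 - 19)*84 = -3*(-39)*84 = 117*84 = 9828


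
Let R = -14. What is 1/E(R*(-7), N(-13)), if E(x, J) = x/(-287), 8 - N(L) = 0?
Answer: -41/14 ≈ -2.9286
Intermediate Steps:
N(L) = 8 (N(L) = 8 - 1*0 = 8 + 0 = 8)
E(x, J) = -x/287 (E(x, J) = x*(-1/287) = -x/287)
1/E(R*(-7), N(-13)) = 1/(-(-2)*(-7)/41) = 1/(-1/287*98) = 1/(-14/41) = -41/14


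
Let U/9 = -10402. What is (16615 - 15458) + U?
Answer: -92461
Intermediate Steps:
U = -93618 (U = 9*(-10402) = -93618)
(16615 - 15458) + U = (16615 - 15458) - 93618 = 1157 - 93618 = -92461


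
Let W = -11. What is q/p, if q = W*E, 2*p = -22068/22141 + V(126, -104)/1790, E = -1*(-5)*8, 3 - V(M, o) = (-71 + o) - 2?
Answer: 1743825160/1775817 ≈ 981.98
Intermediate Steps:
V(M, o) = 76 - o (V(M, o) = 3 - ((-71 + o) - 2) = 3 - (-73 + o) = 3 + (73 - o) = 76 - o)
E = 40 (E = 5*8 = 40)
p = -1775817/3963239 (p = (-22068/22141 + (76 - 1*(-104))/1790)/2 = (-22068*1/22141 + (76 + 104)*(1/1790))/2 = (-22068/22141 + 180*(1/1790))/2 = (-22068/22141 + 18/179)/2 = (1/2)*(-3551634/3963239) = -1775817/3963239 ≈ -0.44807)
q = -440 (q = -11*40 = -440)
q/p = -440/(-1775817/3963239) = -440*(-3963239/1775817) = 1743825160/1775817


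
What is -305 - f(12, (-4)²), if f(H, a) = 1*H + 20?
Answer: -337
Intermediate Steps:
f(H, a) = 20 + H (f(H, a) = H + 20 = 20 + H)
-305 - f(12, (-4)²) = -305 - (20 + 12) = -305 - 1*32 = -305 - 32 = -337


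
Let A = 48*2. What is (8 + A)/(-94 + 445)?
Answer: 8/27 ≈ 0.29630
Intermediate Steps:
A = 96
(8 + A)/(-94 + 445) = (8 + 96)/(-94 + 445) = 104/351 = 104*(1/351) = 8/27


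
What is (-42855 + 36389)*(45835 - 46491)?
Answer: 4241696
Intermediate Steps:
(-42855 + 36389)*(45835 - 46491) = -6466*(-656) = 4241696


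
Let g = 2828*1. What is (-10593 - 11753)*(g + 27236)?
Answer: -671810144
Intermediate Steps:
g = 2828
(-10593 - 11753)*(g + 27236) = (-10593 - 11753)*(2828 + 27236) = -22346*30064 = -671810144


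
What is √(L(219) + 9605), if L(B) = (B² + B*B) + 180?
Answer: √105707 ≈ 325.13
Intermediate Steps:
L(B) = 180 + 2*B² (L(B) = (B² + B²) + 180 = 2*B² + 180 = 180 + 2*B²)
√(L(219) + 9605) = √((180 + 2*219²) + 9605) = √((180 + 2*47961) + 9605) = √((180 + 95922) + 9605) = √(96102 + 9605) = √105707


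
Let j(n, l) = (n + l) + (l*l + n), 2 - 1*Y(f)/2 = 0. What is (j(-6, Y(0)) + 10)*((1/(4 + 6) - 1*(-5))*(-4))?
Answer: -1836/5 ≈ -367.20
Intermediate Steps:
Y(f) = 4 (Y(f) = 4 - 2*0 = 4 + 0 = 4)
j(n, l) = l + l**2 + 2*n (j(n, l) = (l + n) + (l**2 + n) = (l + n) + (n + l**2) = l + l**2 + 2*n)
(j(-6, Y(0)) + 10)*((1/(4 + 6) - 1*(-5))*(-4)) = ((4 + 4**2 + 2*(-6)) + 10)*((1/(4 + 6) - 1*(-5))*(-4)) = ((4 + 16 - 12) + 10)*((1/10 + 5)*(-4)) = (8 + 10)*((1/10 + 5)*(-4)) = 18*((51/10)*(-4)) = 18*(-102/5) = -1836/5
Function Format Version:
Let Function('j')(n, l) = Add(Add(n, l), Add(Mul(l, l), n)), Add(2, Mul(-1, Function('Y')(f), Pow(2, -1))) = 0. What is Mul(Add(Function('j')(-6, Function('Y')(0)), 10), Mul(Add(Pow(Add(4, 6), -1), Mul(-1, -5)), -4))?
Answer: Rational(-1836, 5) ≈ -367.20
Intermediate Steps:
Function('Y')(f) = 4 (Function('Y')(f) = Add(4, Mul(-2, 0)) = Add(4, 0) = 4)
Function('j')(n, l) = Add(l, Pow(l, 2), Mul(2, n)) (Function('j')(n, l) = Add(Add(l, n), Add(Pow(l, 2), n)) = Add(Add(l, n), Add(n, Pow(l, 2))) = Add(l, Pow(l, 2), Mul(2, n)))
Mul(Add(Function('j')(-6, Function('Y')(0)), 10), Mul(Add(Pow(Add(4, 6), -1), Mul(-1, -5)), -4)) = Mul(Add(Add(4, Pow(4, 2), Mul(2, -6)), 10), Mul(Add(Pow(Add(4, 6), -1), Mul(-1, -5)), -4)) = Mul(Add(Add(4, 16, -12), 10), Mul(Add(Pow(10, -1), 5), -4)) = Mul(Add(8, 10), Mul(Add(Rational(1, 10), 5), -4)) = Mul(18, Mul(Rational(51, 10), -4)) = Mul(18, Rational(-102, 5)) = Rational(-1836, 5)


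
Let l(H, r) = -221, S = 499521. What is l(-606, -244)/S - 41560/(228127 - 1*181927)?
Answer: -5245026/5827745 ≈ -0.90001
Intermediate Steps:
l(-606, -244)/S - 41560/(228127 - 1*181927) = -221/499521 - 41560/(228127 - 1*181927) = -221*1/499521 - 41560/(228127 - 181927) = -221/499521 - 41560/46200 = -221/499521 - 41560*1/46200 = -221/499521 - 1039/1155 = -5245026/5827745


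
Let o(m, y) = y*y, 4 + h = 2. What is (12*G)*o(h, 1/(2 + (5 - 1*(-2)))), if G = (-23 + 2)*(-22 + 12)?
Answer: 280/9 ≈ 31.111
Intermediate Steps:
h = -2 (h = -4 + 2 = -2)
o(m, y) = y²
G = 210 (G = -21*(-10) = 210)
(12*G)*o(h, 1/(2 + (5 - 1*(-2)))) = (12*210)*(1/(2 + (5 - 1*(-2))))² = 2520*(1/(2 + (5 + 2)))² = 2520*(1/(2 + 7))² = 2520*(1/9)² = 2520*(⅑)² = 2520*(1/81) = 280/9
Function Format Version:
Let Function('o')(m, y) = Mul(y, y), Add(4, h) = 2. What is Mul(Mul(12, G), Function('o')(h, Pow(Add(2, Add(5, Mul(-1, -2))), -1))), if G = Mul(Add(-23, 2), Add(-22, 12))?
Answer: Rational(280, 9) ≈ 31.111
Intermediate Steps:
h = -2 (h = Add(-4, 2) = -2)
Function('o')(m, y) = Pow(y, 2)
G = 210 (G = Mul(-21, -10) = 210)
Mul(Mul(12, G), Function('o')(h, Pow(Add(2, Add(5, Mul(-1, -2))), -1))) = Mul(Mul(12, 210), Pow(Pow(Add(2, Add(5, Mul(-1, -2))), -1), 2)) = Mul(2520, Pow(Pow(Add(2, Add(5, 2)), -1), 2)) = Mul(2520, Pow(Pow(Add(2, 7), -1), 2)) = Mul(2520, Pow(Pow(9, -1), 2)) = Mul(2520, Pow(Rational(1, 9), 2)) = Mul(2520, Rational(1, 81)) = Rational(280, 9)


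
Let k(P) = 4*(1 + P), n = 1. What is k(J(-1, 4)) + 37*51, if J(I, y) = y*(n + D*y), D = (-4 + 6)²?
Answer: 2163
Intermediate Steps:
D = 4 (D = 2² = 4)
J(I, y) = y*(1 + 4*y)
k(P) = 4 + 4*P
k(J(-1, 4)) + 37*51 = (4 + 4*(4*(1 + 4*4))) + 37*51 = (4 + 4*(4*(1 + 16))) + 1887 = (4 + 4*(4*17)) + 1887 = (4 + 4*68) + 1887 = (4 + 272) + 1887 = 276 + 1887 = 2163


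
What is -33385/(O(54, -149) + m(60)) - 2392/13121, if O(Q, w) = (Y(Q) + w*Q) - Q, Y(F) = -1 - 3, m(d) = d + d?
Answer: 418946857/104758064 ≈ 3.9992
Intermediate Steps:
m(d) = 2*d
Y(F) = -4
O(Q, w) = -4 - Q + Q*w (O(Q, w) = (-4 + w*Q) - Q = (-4 + Q*w) - Q = -4 - Q + Q*w)
-33385/(O(54, -149) + m(60)) - 2392/13121 = -33385/((-4 - 1*54 + 54*(-149)) + 2*60) - 2392/13121 = -33385/((-4 - 54 - 8046) + 120) - 2392*1/13121 = -33385/(-8104 + 120) - 2392/13121 = -33385/(-7984) - 2392/13121 = -33385*(-1/7984) - 2392/13121 = 33385/7984 - 2392/13121 = 418946857/104758064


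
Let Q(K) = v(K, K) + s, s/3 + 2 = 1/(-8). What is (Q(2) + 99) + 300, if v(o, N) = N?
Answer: 3157/8 ≈ 394.63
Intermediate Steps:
s = -51/8 (s = -6 + 3/(-8) = -6 + 3*(-1/8) = -6 - 3/8 = -51/8 ≈ -6.3750)
Q(K) = -51/8 + K (Q(K) = K - 51/8 = -51/8 + K)
(Q(2) + 99) + 300 = ((-51/8 + 2) + 99) + 300 = (-35/8 + 99) + 300 = 757/8 + 300 = 3157/8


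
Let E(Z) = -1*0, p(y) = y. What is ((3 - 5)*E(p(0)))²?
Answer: 0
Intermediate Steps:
E(Z) = 0
((3 - 5)*E(p(0)))² = ((3 - 5)*0)² = (-2*0)² = 0² = 0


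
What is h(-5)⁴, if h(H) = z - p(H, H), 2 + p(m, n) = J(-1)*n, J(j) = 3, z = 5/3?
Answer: 9834496/81 ≈ 1.2141e+5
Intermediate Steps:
z = 5/3 (z = 5*(⅓) = 5/3 ≈ 1.6667)
p(m, n) = -2 + 3*n
h(H) = 11/3 - 3*H (h(H) = 5/3 - (-2 + 3*H) = 5/3 + (2 - 3*H) = 11/3 - 3*H)
h(-5)⁴ = (11/3 - 3*(-5))⁴ = (11/3 + 15)⁴ = (56/3)⁴ = 9834496/81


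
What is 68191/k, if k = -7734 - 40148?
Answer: -68191/47882 ≈ -1.4241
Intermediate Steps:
k = -47882
68191/k = 68191/(-47882) = 68191*(-1/47882) = -68191/47882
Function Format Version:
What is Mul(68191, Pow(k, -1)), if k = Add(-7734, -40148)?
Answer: Rational(-68191, 47882) ≈ -1.4241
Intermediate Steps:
k = -47882
Mul(68191, Pow(k, -1)) = Mul(68191, Pow(-47882, -1)) = Mul(68191, Rational(-1, 47882)) = Rational(-68191, 47882)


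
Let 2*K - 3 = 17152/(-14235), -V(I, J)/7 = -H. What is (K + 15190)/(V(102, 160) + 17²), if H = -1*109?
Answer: -432484853/13494780 ≈ -32.048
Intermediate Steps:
H = -109
V(I, J) = -763 (V(I, J) = -(-7)*(-109) = -7*109 = -763)
K = 25553/28470 (K = 3/2 + (17152/(-14235))/2 = 3/2 + (17152*(-1/14235))/2 = 3/2 + (½)*(-17152/14235) = 3/2 - 8576/14235 = 25553/28470 ≈ 0.89754)
(K + 15190)/(V(102, 160) + 17²) = (25553/28470 + 15190)/(-763 + 17²) = 432484853/(28470*(-763 + 289)) = (432484853/28470)/(-474) = (432484853/28470)*(-1/474) = -432484853/13494780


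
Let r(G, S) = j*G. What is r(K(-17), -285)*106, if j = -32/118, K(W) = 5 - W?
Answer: -37312/59 ≈ -632.41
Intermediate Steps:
j = -16/59 (j = -32*1/118 = -16/59 ≈ -0.27119)
r(G, S) = -16*G/59
r(K(-17), -285)*106 = -16*(5 - 1*(-17))/59*106 = -16*(5 + 17)/59*106 = -16/59*22*106 = -352/59*106 = -37312/59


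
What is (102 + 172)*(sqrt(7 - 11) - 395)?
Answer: -108230 + 548*I ≈ -1.0823e+5 + 548.0*I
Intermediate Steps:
(102 + 172)*(sqrt(7 - 11) - 395) = 274*(sqrt(-4) - 395) = 274*(2*I - 395) = 274*(-395 + 2*I) = -108230 + 548*I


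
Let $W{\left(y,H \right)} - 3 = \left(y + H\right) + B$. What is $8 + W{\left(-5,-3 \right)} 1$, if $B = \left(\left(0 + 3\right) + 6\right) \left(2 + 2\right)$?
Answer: $39$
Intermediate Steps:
$B = 36$ ($B = \left(3 + 6\right) 4 = 9 \cdot 4 = 36$)
$W{\left(y,H \right)} = 39 + H + y$ ($W{\left(y,H \right)} = 3 + \left(\left(y + H\right) + 36\right) = 3 + \left(\left(H + y\right) + 36\right) = 3 + \left(36 + H + y\right) = 39 + H + y$)
$8 + W{\left(-5,-3 \right)} 1 = 8 + \left(39 - 3 - 5\right) 1 = 8 + 31 \cdot 1 = 8 + 31 = 39$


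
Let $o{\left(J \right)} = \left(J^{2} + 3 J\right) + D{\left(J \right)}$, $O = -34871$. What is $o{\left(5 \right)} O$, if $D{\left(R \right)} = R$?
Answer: $-1569195$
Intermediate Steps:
$o{\left(J \right)} = J^{2} + 4 J$ ($o{\left(J \right)} = \left(J^{2} + 3 J\right) + J = J^{2} + 4 J$)
$o{\left(5 \right)} O = 5 \left(4 + 5\right) \left(-34871\right) = 5 \cdot 9 \left(-34871\right) = 45 \left(-34871\right) = -1569195$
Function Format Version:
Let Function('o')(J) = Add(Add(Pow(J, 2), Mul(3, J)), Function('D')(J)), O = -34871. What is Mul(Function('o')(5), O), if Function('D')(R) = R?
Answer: -1569195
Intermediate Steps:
Function('o')(J) = Add(Pow(J, 2), Mul(4, J)) (Function('o')(J) = Add(Add(Pow(J, 2), Mul(3, J)), J) = Add(Pow(J, 2), Mul(4, J)))
Mul(Function('o')(5), O) = Mul(Mul(5, Add(4, 5)), -34871) = Mul(Mul(5, 9), -34871) = Mul(45, -34871) = -1569195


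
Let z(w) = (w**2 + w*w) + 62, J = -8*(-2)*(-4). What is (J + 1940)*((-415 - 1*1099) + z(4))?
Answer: -2663920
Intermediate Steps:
J = -64 (J = 16*(-4) = -64)
z(w) = 62 + 2*w**2 (z(w) = (w**2 + w**2) + 62 = 2*w**2 + 62 = 62 + 2*w**2)
(J + 1940)*((-415 - 1*1099) + z(4)) = (-64 + 1940)*((-415 - 1*1099) + (62 + 2*4**2)) = 1876*((-415 - 1099) + (62 + 2*16)) = 1876*(-1514 + (62 + 32)) = 1876*(-1514 + 94) = 1876*(-1420) = -2663920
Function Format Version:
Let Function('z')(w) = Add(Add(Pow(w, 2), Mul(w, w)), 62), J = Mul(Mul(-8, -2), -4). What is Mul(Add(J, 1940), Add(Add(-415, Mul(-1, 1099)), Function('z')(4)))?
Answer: -2663920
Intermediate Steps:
J = -64 (J = Mul(16, -4) = -64)
Function('z')(w) = Add(62, Mul(2, Pow(w, 2))) (Function('z')(w) = Add(Add(Pow(w, 2), Pow(w, 2)), 62) = Add(Mul(2, Pow(w, 2)), 62) = Add(62, Mul(2, Pow(w, 2))))
Mul(Add(J, 1940), Add(Add(-415, Mul(-1, 1099)), Function('z')(4))) = Mul(Add(-64, 1940), Add(Add(-415, Mul(-1, 1099)), Add(62, Mul(2, Pow(4, 2))))) = Mul(1876, Add(Add(-415, -1099), Add(62, Mul(2, 16)))) = Mul(1876, Add(-1514, Add(62, 32))) = Mul(1876, Add(-1514, 94)) = Mul(1876, -1420) = -2663920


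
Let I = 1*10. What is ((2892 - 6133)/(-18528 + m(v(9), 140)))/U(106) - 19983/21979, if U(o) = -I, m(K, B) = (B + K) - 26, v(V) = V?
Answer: -3749105089/4045234950 ≈ -0.92680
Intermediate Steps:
I = 10
m(K, B) = -26 + B + K
U(o) = -10 (U(o) = -1*10 = -10)
((2892 - 6133)/(-18528 + m(v(9), 140)))/U(106) - 19983/21979 = ((2892 - 6133)/(-18528 + (-26 + 140 + 9)))/(-10) - 19983/21979 = -3241/(-18528 + 123)*(-1/10) - 19983*1/21979 = -3241/(-18405)*(-1/10) - 19983/21979 = -3241*(-1/18405)*(-1/10) - 19983/21979 = (3241/18405)*(-1/10) - 19983/21979 = -3241/184050 - 19983/21979 = -3749105089/4045234950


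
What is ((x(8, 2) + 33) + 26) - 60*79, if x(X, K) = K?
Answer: -4679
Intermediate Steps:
((x(8, 2) + 33) + 26) - 60*79 = ((2 + 33) + 26) - 60*79 = (35 + 26) - 4740 = 61 - 4740 = -4679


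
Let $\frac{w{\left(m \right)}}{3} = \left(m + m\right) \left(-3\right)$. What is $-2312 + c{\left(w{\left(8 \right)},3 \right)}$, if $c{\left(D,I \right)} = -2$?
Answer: $-2314$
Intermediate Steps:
$w{\left(m \right)} = - 18 m$ ($w{\left(m \right)} = 3 \left(m + m\right) \left(-3\right) = 3 \cdot 2 m \left(-3\right) = 3 \left(- 6 m\right) = - 18 m$)
$-2312 + c{\left(w{\left(8 \right)},3 \right)} = -2312 - 2 = -2314$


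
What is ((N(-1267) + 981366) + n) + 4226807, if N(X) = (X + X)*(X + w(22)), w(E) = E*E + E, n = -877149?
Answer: 6259398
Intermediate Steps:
w(E) = E + E**2 (w(E) = E**2 + E = E + E**2)
N(X) = 2*X*(506 + X) (N(X) = (X + X)*(X + 22*(1 + 22)) = (2*X)*(X + 22*23) = (2*X)*(X + 506) = (2*X)*(506 + X) = 2*X*(506 + X))
((N(-1267) + 981366) + n) + 4226807 = ((2*(-1267)*(506 - 1267) + 981366) - 877149) + 4226807 = ((2*(-1267)*(-761) + 981366) - 877149) + 4226807 = ((1928374 + 981366) - 877149) + 4226807 = (2909740 - 877149) + 4226807 = 2032591 + 4226807 = 6259398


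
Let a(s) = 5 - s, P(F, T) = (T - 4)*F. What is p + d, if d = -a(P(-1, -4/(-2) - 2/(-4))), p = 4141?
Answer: 8275/2 ≈ 4137.5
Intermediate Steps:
P(F, T) = F*(-4 + T) (P(F, T) = (-4 + T)*F = F*(-4 + T))
d = -7/2 (d = -(5 - (-1)*(-4 + (-4/(-2) - 2/(-4)))) = -(5 - (-1)*(-4 + (-4*(-1/2) - 2*(-1/4)))) = -(5 - (-1)*(-4 + (2 + 1/2))) = -(5 - (-1)*(-4 + 5/2)) = -(5 - (-1)*(-3)/2) = -(5 - 1*3/2) = -(5 - 3/2) = -1*7/2 = -7/2 ≈ -3.5000)
p + d = 4141 - 7/2 = 8275/2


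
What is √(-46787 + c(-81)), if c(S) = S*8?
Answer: I*√47435 ≈ 217.8*I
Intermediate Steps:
c(S) = 8*S
√(-46787 + c(-81)) = √(-46787 + 8*(-81)) = √(-46787 - 648) = √(-47435) = I*√47435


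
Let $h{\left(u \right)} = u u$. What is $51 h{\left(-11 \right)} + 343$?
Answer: $6514$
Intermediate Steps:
$h{\left(u \right)} = u^{2}$
$51 h{\left(-11 \right)} + 343 = 51 \left(-11\right)^{2} + 343 = 51 \cdot 121 + 343 = 6171 + 343 = 6514$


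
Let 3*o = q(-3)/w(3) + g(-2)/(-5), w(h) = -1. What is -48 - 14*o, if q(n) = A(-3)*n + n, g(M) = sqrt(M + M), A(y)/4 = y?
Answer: 106 + 28*I/15 ≈ 106.0 + 1.8667*I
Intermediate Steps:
A(y) = 4*y
g(M) = sqrt(2)*sqrt(M) (g(M) = sqrt(2*M) = sqrt(2)*sqrt(M))
q(n) = -11*n (q(n) = (4*(-3))*n + n = -12*n + n = -11*n)
o = -11 - 2*I/15 (o = (-11*(-3)/(-1) + (sqrt(2)*sqrt(-2))/(-5))/3 = (33*(-1) + (sqrt(2)*(I*sqrt(2)))*(-1/5))/3 = (-33 + (2*I)*(-1/5))/3 = (-33 - 2*I/5)/3 = -11 - 2*I/15 ≈ -11.0 - 0.13333*I)
-48 - 14*o = -48 - 14*(-11 - 2*I/15) = -48 + (154 + 28*I/15) = 106 + 28*I/15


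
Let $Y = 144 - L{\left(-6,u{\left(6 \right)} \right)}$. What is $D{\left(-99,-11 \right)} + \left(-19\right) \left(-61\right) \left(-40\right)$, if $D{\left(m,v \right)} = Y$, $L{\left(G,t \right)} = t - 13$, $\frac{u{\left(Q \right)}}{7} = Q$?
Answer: $-46245$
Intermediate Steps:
$u{\left(Q \right)} = 7 Q$
$L{\left(G,t \right)} = -13 + t$
$Y = 115$ ($Y = 144 - \left(-13 + 7 \cdot 6\right) = 144 - \left(-13 + 42\right) = 144 - 29 = 115$)
$D{\left(m,v \right)} = 115$
$D{\left(-99,-11 \right)} + \left(-19\right) \left(-61\right) \left(-40\right) = 115 + \left(-19\right) \left(-61\right) \left(-40\right) = 115 + 1159 \left(-40\right) = 115 - 46360 = -46245$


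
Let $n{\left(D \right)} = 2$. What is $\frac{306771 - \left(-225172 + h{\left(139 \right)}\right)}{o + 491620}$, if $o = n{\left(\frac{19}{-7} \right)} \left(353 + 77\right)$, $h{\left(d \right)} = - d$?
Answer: $\frac{266041}{246240} \approx 1.0804$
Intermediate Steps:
$o = 860$ ($o = 2 \left(353 + 77\right) = 2 \cdot 430 = 860$)
$\frac{306771 - \left(-225172 + h{\left(139 \right)}\right)}{o + 491620} = \frac{306771 + \left(225172 - \left(-1\right) 139\right)}{860 + 491620} = \frac{306771 + \left(225172 - -139\right)}{492480} = \left(306771 + \left(225172 + 139\right)\right) \frac{1}{492480} = \left(306771 + 225311\right) \frac{1}{492480} = 532082 \cdot \frac{1}{492480} = \frac{266041}{246240}$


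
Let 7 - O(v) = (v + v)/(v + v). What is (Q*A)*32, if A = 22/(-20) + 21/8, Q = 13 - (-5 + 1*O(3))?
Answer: 2928/5 ≈ 585.60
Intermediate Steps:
O(v) = 6 (O(v) = 7 - (v + v)/(v + v) = 7 - 2*v/(2*v) = 7 - 2*v*1/(2*v) = 7 - 1*1 = 7 - 1 = 6)
Q = 12 (Q = 13 - (-5 + 1*6) = 13 - (-5 + 6) = 13 - 1*1 = 13 - 1 = 12)
A = 61/40 (A = 22*(-1/20) + 21*(⅛) = -11/10 + 21/8 = 61/40 ≈ 1.5250)
(Q*A)*32 = (12*(61/40))*32 = (183/10)*32 = 2928/5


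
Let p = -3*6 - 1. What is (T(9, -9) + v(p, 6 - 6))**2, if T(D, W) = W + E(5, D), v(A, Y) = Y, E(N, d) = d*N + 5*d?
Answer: 6561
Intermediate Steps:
p = -19 (p = -18 - 1 = -19)
E(N, d) = 5*d + N*d (E(N, d) = N*d + 5*d = 5*d + N*d)
T(D, W) = W + 10*D (T(D, W) = W + D*(5 + 5) = W + D*10 = W + 10*D)
(T(9, -9) + v(p, 6 - 6))**2 = ((-9 + 10*9) + (6 - 6))**2 = ((-9 + 90) + 0)**2 = (81 + 0)**2 = 81**2 = 6561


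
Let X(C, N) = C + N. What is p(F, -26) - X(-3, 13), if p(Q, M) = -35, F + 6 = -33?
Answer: -45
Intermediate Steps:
F = -39 (F = -6 - 33 = -39)
p(F, -26) - X(-3, 13) = -35 - (-3 + 13) = -35 - 1*10 = -35 - 10 = -45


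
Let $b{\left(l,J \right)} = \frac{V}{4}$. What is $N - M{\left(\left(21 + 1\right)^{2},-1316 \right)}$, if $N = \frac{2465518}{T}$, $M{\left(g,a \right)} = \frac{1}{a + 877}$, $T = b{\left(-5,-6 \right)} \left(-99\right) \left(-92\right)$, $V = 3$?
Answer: $\frac{98397203}{272619} \approx 360.93$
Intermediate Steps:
$b{\left(l,J \right)} = \frac{3}{4}$
$T = 6831$ ($T = \frac{3}{4} \left(-99\right) \left(-92\right) = \left(- \frac{297}{4}\right) \left(-92\right) = 6831$)
$M{\left(g,a \right)} = \frac{1}{877 + a}$
$N = \frac{224138}{621}$ ($N = \frac{2465518}{6831} = 2465518 \cdot \frac{1}{6831} = \frac{224138}{621} \approx 360.93$)
$N - M{\left(\left(21 + 1\right)^{2},-1316 \right)} = \frac{224138}{621} - \frac{1}{877 - 1316} = \frac{224138}{621} - \frac{1}{-439} = \frac{224138}{621} - - \frac{1}{439} = \frac{224138}{621} + \frac{1}{439} = \frac{98397203}{272619}$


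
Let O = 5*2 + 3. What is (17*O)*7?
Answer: 1547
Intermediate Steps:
O = 13 (O = 10 + 3 = 13)
(17*O)*7 = (17*13)*7 = 221*7 = 1547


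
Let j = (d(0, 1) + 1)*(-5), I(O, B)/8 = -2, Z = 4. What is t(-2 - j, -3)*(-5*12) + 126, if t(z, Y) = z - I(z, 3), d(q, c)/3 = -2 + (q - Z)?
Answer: 4386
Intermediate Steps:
I(O, B) = -16 (I(O, B) = 8*(-2) = -16)
d(q, c) = -18 + 3*q (d(q, c) = 3*(-2 + (q - 1*4)) = 3*(-2 + (q - 4)) = 3*(-2 + (-4 + q)) = 3*(-6 + q) = -18 + 3*q)
j = 85 (j = ((-18 + 3*0) + 1)*(-5) = ((-18 + 0) + 1)*(-5) = (-18 + 1)*(-5) = -17*(-5) = 85)
t(z, Y) = 16 + z (t(z, Y) = z - 1*(-16) = z + 16 = 16 + z)
t(-2 - j, -3)*(-5*12) + 126 = (16 + (-2 - 1*85))*(-5*12) + 126 = (16 + (-2 - 85))*(-60) + 126 = (16 - 87)*(-60) + 126 = -71*(-60) + 126 = 4260 + 126 = 4386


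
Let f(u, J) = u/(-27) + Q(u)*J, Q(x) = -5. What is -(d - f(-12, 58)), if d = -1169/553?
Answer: -204371/711 ≈ -287.44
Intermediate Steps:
f(u, J) = -5*J - u/27 (f(u, J) = u/(-27) - 5*J = -u/27 - 5*J = -5*J - u/27)
d = -167/79 (d = -1169*1/553 = -167/79 ≈ -2.1139)
-(d - f(-12, 58)) = -(-167/79 - (-5*58 - 1/27*(-12))) = -(-167/79 - (-290 + 4/9)) = -(-167/79 - 1*(-2606/9)) = -(-167/79 + 2606/9) = -1*204371/711 = -204371/711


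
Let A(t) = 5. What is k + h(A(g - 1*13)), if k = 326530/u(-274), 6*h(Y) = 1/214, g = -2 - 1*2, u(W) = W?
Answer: -209632123/175908 ≈ -1191.7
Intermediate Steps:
g = -4 (g = -2 - 2 = -4)
h(Y) = 1/1284 (h(Y) = (1/6)/214 = (1/6)*(1/214) = 1/1284)
k = -163265/137 (k = 326530/(-274) = 326530*(-1/274) = -163265/137 ≈ -1191.7)
k + h(A(g - 1*13)) = -163265/137 + 1/1284 = -209632123/175908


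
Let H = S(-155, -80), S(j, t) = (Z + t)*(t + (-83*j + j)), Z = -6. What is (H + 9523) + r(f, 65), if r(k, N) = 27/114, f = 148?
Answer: -40912957/38 ≈ -1.0767e+6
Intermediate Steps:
r(k, N) = 9/38 (r(k, N) = 27*(1/114) = 9/38)
S(j, t) = (-6 + t)*(t - 82*j) (S(j, t) = (-6 + t)*(t + (-83*j + j)) = (-6 + t)*(t - 82*j))
H = -1086180 (H = (-80)² - 6*(-80) + 492*(-155) - 82*(-155)*(-80) = 6400 + 480 - 76260 - 1016800 = -1086180)
(H + 9523) + r(f, 65) = (-1086180 + 9523) + 9/38 = -1076657 + 9/38 = -40912957/38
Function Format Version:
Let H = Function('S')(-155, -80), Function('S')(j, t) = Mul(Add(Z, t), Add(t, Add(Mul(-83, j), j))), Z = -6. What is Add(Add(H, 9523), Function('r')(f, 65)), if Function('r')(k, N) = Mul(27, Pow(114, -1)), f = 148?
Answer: Rational(-40912957, 38) ≈ -1.0767e+6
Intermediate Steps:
Function('r')(k, N) = Rational(9, 38) (Function('r')(k, N) = Mul(27, Rational(1, 114)) = Rational(9, 38))
Function('S')(j, t) = Mul(Add(-6, t), Add(t, Mul(-82, j))) (Function('S')(j, t) = Mul(Add(-6, t), Add(t, Add(Mul(-83, j), j))) = Mul(Add(-6, t), Add(t, Mul(-82, j))))
H = -1086180 (H = Add(Pow(-80, 2), Mul(-6, -80), Mul(492, -155), Mul(-82, -155, -80)) = Add(6400, 480, -76260, -1016800) = -1086180)
Add(Add(H, 9523), Function('r')(f, 65)) = Add(Add(-1086180, 9523), Rational(9, 38)) = Add(-1076657, Rational(9, 38)) = Rational(-40912957, 38)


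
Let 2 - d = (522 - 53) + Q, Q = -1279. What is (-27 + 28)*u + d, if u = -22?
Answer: 790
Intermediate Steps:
d = 812 (d = 2 - ((522 - 53) - 1279) = 2 - (469 - 1279) = 2 - 1*(-810) = 2 + 810 = 812)
(-27 + 28)*u + d = (-27 + 28)*(-22) + 812 = 1*(-22) + 812 = -22 + 812 = 790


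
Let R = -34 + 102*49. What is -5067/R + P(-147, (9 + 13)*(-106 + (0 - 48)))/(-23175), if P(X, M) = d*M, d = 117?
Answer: 205586891/12782300 ≈ 16.084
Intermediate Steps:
R = 4964 (R = -34 + 4998 = 4964)
P(X, M) = 117*M
-5067/R + P(-147, (9 + 13)*(-106 + (0 - 48)))/(-23175) = -5067/4964 + (117*((9 + 13)*(-106 + (0 - 48))))/(-23175) = -5067*1/4964 + (117*(22*(-106 - 48)))*(-1/23175) = -5067/4964 + (117*(22*(-154)))*(-1/23175) = -5067/4964 + (117*(-3388))*(-1/23175) = -5067/4964 - 396396*(-1/23175) = -5067/4964 + 44044/2575 = 205586891/12782300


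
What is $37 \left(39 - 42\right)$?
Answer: $-111$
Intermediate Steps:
$37 \left(39 - 42\right) = 37 \left(-3\right) = -111$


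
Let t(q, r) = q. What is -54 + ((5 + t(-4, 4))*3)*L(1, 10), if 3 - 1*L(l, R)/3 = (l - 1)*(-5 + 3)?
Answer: -27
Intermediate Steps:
L(l, R) = 3 + 6*l (L(l, R) = 9 - 3*(l - 1)*(-5 + 3) = 9 - 3*(-1 + l)*(-2) = 9 - 3*(2 - 2*l) = 9 + (-6 + 6*l) = 3 + 6*l)
-54 + ((5 + t(-4, 4))*3)*L(1, 10) = -54 + ((5 - 4)*3)*(3 + 6*1) = -54 + (1*3)*(3 + 6) = -54 + 3*9 = -54 + 27 = -27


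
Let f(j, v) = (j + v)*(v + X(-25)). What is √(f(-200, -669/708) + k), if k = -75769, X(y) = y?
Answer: I*√3929659195/236 ≈ 265.62*I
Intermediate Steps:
f(j, v) = (-25 + v)*(j + v) (f(j, v) = (j + v)*(v - 25) = (j + v)*(-25 + v) = (-25 + v)*(j + v))
√(f(-200, -669/708) + k) = √(((-669/708)² - 25*(-200) - (-16725)/708 - (-133800)/708) - 75769) = √(((-669*1/708)² + 5000 - (-16725)/708 - (-133800)/708) - 75769) = √(((-223/236)² + 5000 - 25*(-223/236) - 200*(-223/236)) - 75769) = √((49729/55696 + 5000 + 5575/236 + 11150/59) - 75769) = √(290371029/55696 - 75769) = √(-3929659195/55696) = I*√3929659195/236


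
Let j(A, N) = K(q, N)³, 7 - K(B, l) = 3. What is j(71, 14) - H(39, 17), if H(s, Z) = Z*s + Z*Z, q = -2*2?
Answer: -888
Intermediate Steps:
q = -4
K(B, l) = 4 (K(B, l) = 7 - 1*3 = 7 - 3 = 4)
H(s, Z) = Z² + Z*s (H(s, Z) = Z*s + Z² = Z² + Z*s)
j(A, N) = 64 (j(A, N) = 4³ = 64)
j(71, 14) - H(39, 17) = 64 - 17*(17 + 39) = 64 - 17*56 = 64 - 1*952 = 64 - 952 = -888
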